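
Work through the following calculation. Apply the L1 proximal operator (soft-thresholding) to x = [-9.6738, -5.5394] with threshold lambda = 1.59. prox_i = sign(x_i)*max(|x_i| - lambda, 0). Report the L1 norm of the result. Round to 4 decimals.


Soft-thresholding with lambda = 1.59:
prox(-9.6738) = sign(-9.6738)*max(|-9.6738| - 1.59, 0) = -8.0838
prox(-5.5394) = sign(-5.5394)*max(|-5.5394| - 1.59, 0) = -3.9494
prox(x) = [-8.0838, -3.9494]
||prox(x)||_1 = 8.0838 + 3.9494 = 12.0332


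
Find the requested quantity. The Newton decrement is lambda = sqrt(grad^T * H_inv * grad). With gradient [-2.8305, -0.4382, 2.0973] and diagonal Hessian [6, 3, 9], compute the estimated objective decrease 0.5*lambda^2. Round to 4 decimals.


Step 1: H is diagonal, so H^(-1) * g = [-0.4718, -0.1461, 0.233].
Step 2: g^T H^(-1) g = sum_i g_i^2 / H_ii
  = (-2.8305)^2/6 + (-0.4382)^2/3 + (2.0973)^2/9
  = 1.3353 + 0.064 + 0.4887 = 1.888
Step 3: Objective decrease = 0.5 * g^T H^(-1) g = 0.944


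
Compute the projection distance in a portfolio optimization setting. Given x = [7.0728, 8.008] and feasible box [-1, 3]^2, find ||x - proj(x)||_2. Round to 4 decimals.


Project each component onto [-1, 3].
clip(7.0728) = 3.0, clip(8.008) = 3.0
Projection = [3.0, 3.0]
Squared diffs: [16.5877, 25.0801]
Distance = sqrt(41.6678) = 6.4551


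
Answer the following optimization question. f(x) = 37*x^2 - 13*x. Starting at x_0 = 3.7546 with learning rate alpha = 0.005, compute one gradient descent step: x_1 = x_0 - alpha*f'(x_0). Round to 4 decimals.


We compute the gradient at x_0 and apply the update.
f'(x) = 74*x - 13
f'(3.7546) = 74*3.7546 - 13 = 264.8404
x_1 = 3.7546 - 0.005*264.8404 = 2.4304


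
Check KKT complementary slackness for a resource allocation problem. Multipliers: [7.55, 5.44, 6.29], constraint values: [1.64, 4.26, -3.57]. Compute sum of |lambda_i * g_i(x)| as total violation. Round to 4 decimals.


KKT complementary slackness check:
lambda_1 * g_1 = 7.55 * 1.64 = 12.382
lambda_2 * g_2 = 5.44 * 4.26 = 23.1744
lambda_3 * g_3 = 6.29 * -3.57 = -22.4553
Total violation = 12.382 + 23.1744 + 22.4553 = 58.0117


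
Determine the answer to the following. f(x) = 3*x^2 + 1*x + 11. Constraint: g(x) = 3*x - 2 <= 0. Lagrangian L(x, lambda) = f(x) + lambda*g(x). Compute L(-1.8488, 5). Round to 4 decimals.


Step 1: Evaluate f(x).
f(-1.8488) = 3*(-1.8488)^2 + 1*(-1.8488) + 11 = 19.4054
Step 2: Evaluate g(x).
g(-1.8488) = 3*-1.8488 - 2 = -7.5464
Step 3: Compute Lagrangian.
L = 19.4054 + 5*-7.5464 = -18.3266


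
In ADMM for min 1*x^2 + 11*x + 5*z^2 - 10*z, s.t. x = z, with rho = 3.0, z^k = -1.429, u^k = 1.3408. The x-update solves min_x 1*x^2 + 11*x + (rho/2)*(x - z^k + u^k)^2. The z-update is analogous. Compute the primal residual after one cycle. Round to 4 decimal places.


ADMM iteration with rho = 3.0, z^k = -1.429, u^k = 1.3408
Step 1: x-update.
Minimize 1*x^2 + 11*x + (3.0/2)*(x + 1.429 + 1.3408)^2
FOC: (2*1 + 3.0)*x = -11 + 3.0*(-1.429 - 1.3408)
x^{k+1} = -3.8619
Step 2: z-update.
Minimize 5*z^2 - 10*z + (3.0/2)*(-3.8619 - z + 1.3408)^2
FOC: (2*5 + 3.0)*z = 10 + 3.0*(-3.8619 + 1.3408)
z^{k+1} = 0.1874
Step 3: u-update.
u^{k+1} = 1.3408 - 3.8619 - 0.1874 = -2.7085
Step 4: Primal residual = |-3.8619 - 0.1874| = 4.0493


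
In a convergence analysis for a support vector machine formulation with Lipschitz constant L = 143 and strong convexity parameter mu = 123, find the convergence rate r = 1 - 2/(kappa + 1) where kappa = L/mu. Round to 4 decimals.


Step 1: Compute the condition number.
kappa = L/mu = 143/123 = 1.1626
Step 2: Compute the convergence rate.
r = 1 - 2/(kappa + 1) = 1 - 2*mu/(L + mu) = (L - mu)/(L + mu) = 20/266 = 0.0752


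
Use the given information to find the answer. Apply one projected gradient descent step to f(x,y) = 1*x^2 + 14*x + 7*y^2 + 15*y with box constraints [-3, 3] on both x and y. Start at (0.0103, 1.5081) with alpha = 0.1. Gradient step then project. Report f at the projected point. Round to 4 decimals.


Step 1: Compute gradient at (0.0103, 1.5081).
grad_x = 2*1*0.0103 + 14 = 14.0206
grad_y = 2*7*1.5081 + 15 = 36.1134
Step 2: Gradient step.
x_raw = 0.0103 - 0.1*14.0206 = -1.3918
y_raw = 1.5081 - 0.1*36.1134 = -2.1032
Step 3: Project onto [-3, 3].
x_proj = clip(-1.3918) = -1.3918
y_proj = clip(-2.1032) = -2.1032
Step 4: Evaluate f.
f(-1.3918, -2.1032) = -18.1309


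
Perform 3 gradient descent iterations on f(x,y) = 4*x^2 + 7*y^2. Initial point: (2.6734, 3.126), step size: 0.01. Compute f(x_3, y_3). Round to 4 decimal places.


Gradient descent on f(x,y) = 4*x^2 + 7*y^2.
Starting point: (2.6734, 3.126), alpha = 0.01
Step 1: grad_x = 2*4*2.6734 = 21.3872, grad_y = 2*7*3.126 = 43.764
  x_1 = 2.6734 - 0.01*21.3872 = 2.4595
  y_1 = 3.126 - 0.01*43.764 = 2.6884
Step 2: grad_x = 2*4*2.4595 = 19.6762, grad_y = 2*7*2.6884 = 37.637
  x_2 = 2.4595 - 0.01*19.6762 = 2.2628
  y_2 = 2.6884 - 0.01*37.637 = 2.312
Step 3: grad_x = 2*4*2.2628 = 18.1021, grad_y = 2*7*2.312 = 32.3679
  x_3 = 2.2628 - 0.01*18.1021 = 2.0817
  y_3 = 2.312 - 0.01*32.3679 = 1.9883
f(2.0817, 1.9883) = 4*2.0817^2 + 7*1.9883^2 = 45.0083


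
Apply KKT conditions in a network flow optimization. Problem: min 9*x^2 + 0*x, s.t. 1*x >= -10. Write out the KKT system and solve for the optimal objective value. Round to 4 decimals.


Step 1: Try lambda = 0 (constraint inactive).
Stationarity: 2*9*x + 0 = 0
x* = 0/(2*9) = 0.0
Check constraint: 1*0.0 = 0.0 >= -10 -- satisfied.
Step 2: Compute optimal value.
f(x*) = 9*0.0^2 + 0*0.0 = 0.0


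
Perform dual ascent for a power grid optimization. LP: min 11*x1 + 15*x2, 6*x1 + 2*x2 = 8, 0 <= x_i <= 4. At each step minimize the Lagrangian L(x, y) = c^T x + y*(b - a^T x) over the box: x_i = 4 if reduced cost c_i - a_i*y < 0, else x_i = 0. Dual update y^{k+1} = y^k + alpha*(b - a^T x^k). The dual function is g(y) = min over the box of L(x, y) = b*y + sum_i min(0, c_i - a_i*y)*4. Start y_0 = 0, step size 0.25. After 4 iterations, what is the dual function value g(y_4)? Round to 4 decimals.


Dual ascent for LP: min 11*x1 + 15*x2, 6*x1 + 2*x2 = 8, 0 <= x_i <= 4
Step 1: y^k = 0.0, reduced costs: (11.0, 15.0)
  x^k = (0.0, 0.0), subgradient = b - a^T x = 8.0
  y^{k+1} = 0.0 + 0.25*8.0 = 2.0
Step 2: y^k = 2.0, reduced costs: (-1.0, 11.0)
  x^k = (4.0, 0.0), subgradient = b - a^T x = -16.0
  y^{k+1} = 2.0 + 0.25*-16.0 = -2.0
Step 3: y^k = -2.0, reduced costs: (23.0, 19.0)
  x^k = (0.0, 0.0), subgradient = b - a^T x = 8.0
  y^{k+1} = -2.0 + 0.25*8.0 = 0.0
Step 4: y^k = 0.0, reduced costs: (11.0, 15.0)
  x^k = (0.0, 0.0), subgradient = b - a^T x = 8.0
  y^{k+1} = 0.0 + 0.25*8.0 = 2.0
Dual objective at y_4 = 2.0: reduced costs (-1.0, 11.0), box minimizer x = (4.0, 0.0)
g(y_4) = b*y + (c1 - a1*y)*x1 + (c2 - a2*y)*x2 = 8*2.0 + (-1.0)*4.0 + 11.0*0.0 = 16.0 - 4.0 + 0.0 = 12.0


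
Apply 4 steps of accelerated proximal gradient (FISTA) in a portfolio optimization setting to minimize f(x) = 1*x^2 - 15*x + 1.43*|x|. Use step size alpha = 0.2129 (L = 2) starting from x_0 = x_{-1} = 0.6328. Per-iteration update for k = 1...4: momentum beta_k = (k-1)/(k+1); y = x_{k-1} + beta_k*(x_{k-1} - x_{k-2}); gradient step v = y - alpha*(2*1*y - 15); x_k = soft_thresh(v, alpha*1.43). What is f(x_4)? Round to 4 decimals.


FISTA on f(x) = 1*x^2 - 15*x + 1.43*|x|
L = 2, alpha = 0.2129
Iteration 1: beta = 0.0, y = 0.6328 + 0.0*(0.6328 - 0.6328) = 0.6328
  grad(y) = -13.7344, v = y - alpha*grad = 3.5569
  prox(v) = soft_thresh(3.5569, 0.3044) = 3.2524
Iteration 2: beta = 0.3333, y = 3.2524 + 0.3333*(3.2524 - 0.6328) = 4.1256
  grad(y) = -6.7488, v = y - alpha*grad = 5.5624
  prox(v) = soft_thresh(5.5624, 0.3044) = 5.258
Iteration 3: beta = 0.5, y = 5.258 + 0.5*(5.258 - 3.2524) = 6.2608
  grad(y) = -2.4785, v = y - alpha*grad = 6.7884
  prox(v) = soft_thresh(6.7884, 0.3044) = 6.484
Iteration 4: beta = 0.6, y = 6.484 + 0.6*(6.484 - 5.258) = 7.2196
  grad(y) = -0.5608, v = y - alpha*grad = 7.339
  prox(v) = soft_thresh(7.339, 0.3044) = 7.0345
f(x_4) = 1*7.0345^2 - 15*7.0345 + 1.43*|7.0345| = -45.974


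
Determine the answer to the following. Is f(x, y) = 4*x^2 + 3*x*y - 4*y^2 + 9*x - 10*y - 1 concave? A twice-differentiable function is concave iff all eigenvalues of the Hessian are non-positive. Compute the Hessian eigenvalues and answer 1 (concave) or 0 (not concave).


The Hessian of f(x,y) = 4*x^2 + 3*x*y - 4*y^2 + 9*x - 10*y - 1 is:
H = [[8, 3], [3, -8]]
Trace = 8 - 8 = 0
Determinant = 8*-8 - (3)^2 = -73
Discriminant = (0)^2 - 4*-73 = 292.0
Eigenvalues: lambda_1 = -8.544, lambda_2 = 8.544
The function is not concave.

0


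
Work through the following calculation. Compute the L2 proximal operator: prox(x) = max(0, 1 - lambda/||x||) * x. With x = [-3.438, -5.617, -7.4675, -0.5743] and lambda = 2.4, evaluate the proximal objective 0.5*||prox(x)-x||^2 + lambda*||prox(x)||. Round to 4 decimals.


Step 1: Compute ||x||.
||x|| = 9.9732
Step 2: Compute scaling factor.
scale = max(0, 1 - 2.4/9.9732) = 0.7594
Step 3: prox(x) = [-2.6107, -4.2653, -5.6705, -0.4361]
||prox(x)|| = 7.5732
Step 4: Proximal objective.
0.5*||prox-x||^2 = 2.88
lambda*||prox|| = 18.1757
Total = 21.0556


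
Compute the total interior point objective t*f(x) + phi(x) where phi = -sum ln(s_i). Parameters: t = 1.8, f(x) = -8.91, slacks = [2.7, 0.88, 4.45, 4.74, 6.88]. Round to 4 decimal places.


Step 1: Compute log-barrier.
ln values: [0.9933, -0.1278, 1.4929, 1.556, 1.9286]
phi = -(0.9933 - 0.1278 + 1.4929 + 1.556 + 1.9286) = -5.843
Step 2: Compute augmented objective.
t*f(x) = 1.8*-8.91 = -16.038
Total = -16.038 - 5.843 = -21.881


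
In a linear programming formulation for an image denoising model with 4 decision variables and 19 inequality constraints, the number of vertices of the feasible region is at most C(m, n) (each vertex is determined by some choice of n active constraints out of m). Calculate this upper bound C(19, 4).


Each vertex corresponds to some choice of n active constraints out of m, so the number of vertices is at most C(m, n) = m! / (n!(m-n)!).
m = 19, n = 4
Numerator: 19 * 18 * 17 * 16
Denominator: 4! = 24
C(19, 4) = 3876


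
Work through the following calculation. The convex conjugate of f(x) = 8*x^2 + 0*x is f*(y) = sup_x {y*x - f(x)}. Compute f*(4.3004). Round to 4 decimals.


f*(y) = sup_x {y*x - a*x^2 - b*x} = sup_x {(y-b)*x - a*x^2}
FOC: (y - b) - 2a*x = 0 => x* = (y - b)/(2a)
x* = (4.3004 - 0)/(2*8) = 0.2688
f*(4.3004) = (y-b)^2/(4a) = (4.3004 - 0)^2/(4*8)
= 18.4934/32 = 0.5779


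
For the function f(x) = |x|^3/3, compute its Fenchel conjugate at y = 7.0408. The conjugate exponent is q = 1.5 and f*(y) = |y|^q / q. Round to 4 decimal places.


The conjugate exponent q satisfies 1/p + 1/q = 1.
p = 3, so q = 3/(3 - 1) = 1.5
|y|^q = 7.0408^1.5 = 18.6824
f*(7.0408) = 18.6824 / 1.5 = 12.4549


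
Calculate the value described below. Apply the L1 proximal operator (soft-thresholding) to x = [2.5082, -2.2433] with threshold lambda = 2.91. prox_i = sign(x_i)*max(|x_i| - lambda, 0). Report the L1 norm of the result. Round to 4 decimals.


Soft-thresholding with lambda = 2.91:
prox(2.5082) = sign(2.5082)*max(|2.5082| - 2.91, 0) = 0.0
prox(-2.2433) = sign(-2.2433)*max(|-2.2433| - 2.91, 0) = 0.0
prox(x) = [0.0, 0.0]
||prox(x)||_1 = 0.0 + 0.0 = 0.0


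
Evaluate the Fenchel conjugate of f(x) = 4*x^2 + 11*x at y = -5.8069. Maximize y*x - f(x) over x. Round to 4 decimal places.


f*(y) = sup_x {y*x - a*x^2 - b*x} = sup_x {(y-b)*x - a*x^2}
FOC: (y - b) - 2a*x = 0 => x* = (y - b)/(2a)
x* = (-5.8069 - 11)/(2*4) = -2.1009
f*(-5.8069) = (y-b)^2/(4a) = (-5.8069 - 11)^2/(4*4)
= 282.4719/16 = 17.6545


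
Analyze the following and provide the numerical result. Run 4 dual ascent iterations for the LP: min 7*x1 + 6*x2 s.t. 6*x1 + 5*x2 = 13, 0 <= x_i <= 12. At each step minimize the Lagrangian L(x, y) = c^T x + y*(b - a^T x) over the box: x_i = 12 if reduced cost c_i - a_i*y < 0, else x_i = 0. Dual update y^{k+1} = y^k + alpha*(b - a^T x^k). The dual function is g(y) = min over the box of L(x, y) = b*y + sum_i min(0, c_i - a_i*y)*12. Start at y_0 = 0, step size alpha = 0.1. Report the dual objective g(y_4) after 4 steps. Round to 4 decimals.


Dual ascent for LP: min 7*x1 + 6*x2, 6*x1 + 5*x2 = 13, 0 <= x_i <= 12
Step 1: y^k = 0.0, reduced costs: (7.0, 6.0)
  x^k = (0.0, 0.0), subgradient = b - a^T x = 13.0
  y^{k+1} = 0.0 + 0.1*13.0 = 1.3
Step 2: y^k = 1.3, reduced costs: (-0.8, -0.5)
  x^k = (12.0, 12.0), subgradient = b - a^T x = -119.0
  y^{k+1} = 1.3 + 0.1*-119.0 = -10.6
Step 3: y^k = -10.6, reduced costs: (70.6, 59.0)
  x^k = (0.0, 0.0), subgradient = b - a^T x = 13.0
  y^{k+1} = -10.6 + 0.1*13.0 = -9.3
Step 4: y^k = -9.3, reduced costs: (62.8, 52.5)
  x^k = (0.0, 0.0), subgradient = b - a^T x = 13.0
  y^{k+1} = -9.3 + 0.1*13.0 = -8.0
Dual objective at y_4 = -8.0: reduced costs (55.0, 46.0), box minimizer x = (0.0, 0.0)
g(y_4) = b*y + (c1 - a1*y)*x1 + (c2 - a2*y)*x2 = 13*(-8.0) + 55.0*0.0 + 46.0*0.0 = -104.0 + 0.0 + 0.0 = -104.0


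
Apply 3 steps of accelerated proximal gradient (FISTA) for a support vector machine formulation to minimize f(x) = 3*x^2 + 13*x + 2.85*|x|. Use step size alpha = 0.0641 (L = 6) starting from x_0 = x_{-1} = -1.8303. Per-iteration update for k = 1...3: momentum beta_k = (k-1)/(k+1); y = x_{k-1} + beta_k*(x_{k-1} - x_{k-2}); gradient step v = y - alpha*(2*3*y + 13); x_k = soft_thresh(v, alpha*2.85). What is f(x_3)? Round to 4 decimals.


FISTA on f(x) = 3*x^2 + 13*x + 2.85*|x|
L = 6, alpha = 0.0641
Iteration 1: beta = 0.0, y = -1.8303 + 0.0*(-1.8303 + 1.8303) = -1.8303
  grad(y) = 2.0182, v = y - alpha*grad = -1.9597
  prox(v) = soft_thresh(-1.9597, 0.1827) = -1.777
Iteration 2: beta = 0.3333, y = -1.777 + 0.3333*(-1.777 + 1.8303) = -1.7592
  grad(y) = 2.4447, v = y - alpha*grad = -1.9159
  prox(v) = soft_thresh(-1.9159, 0.1827) = -1.7332
Iteration 3: beta = 0.5, y = -1.7332 + 0.5*(-1.7332 + 1.777) = -1.7114
  grad(y) = 2.7319, v = y - alpha*grad = -1.8865
  prox(v) = soft_thresh(-1.8865, 0.1827) = -1.7038
f(x_3) = 3*(-1.7038)^2 + 13*(-1.7038) + 2.85*|-1.7038| = -8.5848


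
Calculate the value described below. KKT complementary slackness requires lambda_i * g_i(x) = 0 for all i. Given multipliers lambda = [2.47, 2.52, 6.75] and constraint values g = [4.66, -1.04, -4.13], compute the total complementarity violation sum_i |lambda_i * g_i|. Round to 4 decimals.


KKT complementary slackness check:
lambda_1 * g_1 = 2.47 * 4.66 = 11.5102
lambda_2 * g_2 = 2.52 * -1.04 = -2.6208
lambda_3 * g_3 = 6.75 * -4.13 = -27.8775
Total violation = 11.5102 + 2.6208 + 27.8775 = 42.0085


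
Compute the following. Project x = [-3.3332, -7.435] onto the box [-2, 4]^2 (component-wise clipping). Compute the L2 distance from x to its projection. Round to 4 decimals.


Project each component onto [-2, 4].
clip(-3.3332) = -2.0, clip(-7.435) = -2.0
Projection = [-2.0, -2.0]
Squared diffs: [1.7774, 29.5392]
Distance = sqrt(31.3166) = 5.5961


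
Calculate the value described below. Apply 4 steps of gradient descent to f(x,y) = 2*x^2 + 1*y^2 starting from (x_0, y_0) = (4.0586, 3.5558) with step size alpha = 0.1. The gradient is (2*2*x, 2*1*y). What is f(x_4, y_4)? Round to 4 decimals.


Gradient descent on f(x,y) = 2*x^2 + 1*y^2.
Starting point: (4.0586, 3.5558), alpha = 0.1
Step 1: grad_x = 2*2*4.0586 = 16.2344, grad_y = 2*1*3.5558 = 7.1116
  x_1 = 4.0586 - 0.1*16.2344 = 2.4352
  y_1 = 3.5558 - 0.1*7.1116 = 2.8446
Step 2: grad_x = 2*2*2.4352 = 9.7406, grad_y = 2*1*2.8446 = 5.6893
  x_2 = 2.4352 - 0.1*9.7406 = 1.4611
  y_2 = 2.8446 - 0.1*5.6893 = 2.2757
Step 3: grad_x = 2*2*1.4611 = 5.8444, grad_y = 2*1*2.2757 = 4.5514
  x_3 = 1.4611 - 0.1*5.8444 = 0.8767
  y_3 = 2.2757 - 0.1*4.5514 = 1.8206
Step 4: grad_x = 2*2*0.8767 = 3.5066, grad_y = 2*1*1.8206 = 3.6411
  x_4 = 0.8767 - 0.1*3.5066 = 0.526
  y_4 = 1.8206 - 0.1*3.6411 = 1.4565
f(0.526, 1.4565) = 2*0.526^2 + 1*1.4565^2 = 2.6746


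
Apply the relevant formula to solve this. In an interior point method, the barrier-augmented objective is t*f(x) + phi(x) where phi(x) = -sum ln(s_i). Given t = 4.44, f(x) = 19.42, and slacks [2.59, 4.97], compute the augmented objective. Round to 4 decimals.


Step 1: Compute log-barrier.
ln values: [0.9517, 1.6034]
phi = -(0.9517 + 1.6034) = -2.5551
Step 2: Compute augmented objective.
t*f(x) = 4.44*19.42 = 86.2248
Total = 86.2248 - 2.5551 = 83.6697


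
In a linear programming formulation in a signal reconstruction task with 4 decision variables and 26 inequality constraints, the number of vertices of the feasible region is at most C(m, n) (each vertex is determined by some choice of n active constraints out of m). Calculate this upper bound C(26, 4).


Each vertex corresponds to some choice of n active constraints out of m, so the number of vertices is at most C(m, n) = m! / (n!(m-n)!).
m = 26, n = 4
Numerator: 26 * 25 * 24 * 23
Denominator: 4! = 24
C(26, 4) = 14950


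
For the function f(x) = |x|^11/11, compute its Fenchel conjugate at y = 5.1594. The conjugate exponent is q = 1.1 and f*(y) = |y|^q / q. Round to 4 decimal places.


The conjugate exponent q satisfies 1/p + 1/q = 1.
p = 11, so q = 11/(11 - 1) = 1.1
|y|^q = 5.1594^1.1 = 6.0794
f*(5.1594) = 6.0794 / 1.1 = 5.5267


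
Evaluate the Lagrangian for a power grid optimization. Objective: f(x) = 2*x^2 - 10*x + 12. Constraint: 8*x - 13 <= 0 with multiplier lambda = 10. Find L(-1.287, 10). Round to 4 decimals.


Step 1: Evaluate f(x).
f(-1.287) = 2*(-1.287)^2 - 10*(-1.287) + 12 = 28.1827
Step 2: Evaluate g(x).
g(-1.287) = 8*-1.287 - 13 = -23.296
Step 3: Compute Lagrangian.
L = 28.1827 + 10*-23.296 = -204.7773


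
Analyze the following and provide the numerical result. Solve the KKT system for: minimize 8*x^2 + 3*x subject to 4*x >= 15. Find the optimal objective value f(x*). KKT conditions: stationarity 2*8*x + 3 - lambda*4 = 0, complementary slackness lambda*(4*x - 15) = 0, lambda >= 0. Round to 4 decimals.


Step 1: Try lambda = 0 (constraint inactive).
x_unc = -3/(2*8) = -0.1875
Check: 4*-0.1875 = -0.75 < 15 -- violated!
Step 2: Constraint must be active: 4*x = 15
x* = 15/4 = 3.75
lambda = (2*8*3.75 + 3)/4 = 15.75
Step 3: Compute optimal value.
f(x*) = 8*3.75^2 + 3*3.75 = 123.75


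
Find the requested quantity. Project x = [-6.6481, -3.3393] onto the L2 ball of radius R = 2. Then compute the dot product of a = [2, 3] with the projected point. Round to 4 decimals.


Step 1: Compute ||x|| (intermediates to 6 decimals).
||x|| = sqrt((-6.6481)^2 + (-3.3393)^2) = 7.439634
Step 2: Project.
Since ||x|| > R, scale = R/||x|| = 2/7.439634 = 0.26883, proj(x) = scale * x
proj(x) = [-1.787209, -0.897704]
Step 3: Dot product.
a^T * proj(x) = 2*(-1.787209) + 3*(-0.897704) = -6.2675


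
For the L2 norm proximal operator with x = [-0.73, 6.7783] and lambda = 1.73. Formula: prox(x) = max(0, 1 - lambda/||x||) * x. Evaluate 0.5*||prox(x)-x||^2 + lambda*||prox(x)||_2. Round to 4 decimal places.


Step 1: Compute ||x||.
||x|| = 6.8175
Step 2: Compute scaling factor.
scale = max(0, 1 - 1.73/6.8175) = 0.7462
Step 3: prox(x) = [-0.5448, 5.0582]
||prox(x)|| = 5.0875
Step 4: Proximal objective.
0.5*||prox-x||^2 = 1.4965
lambda*||prox|| = 8.8014
Total = 10.2978


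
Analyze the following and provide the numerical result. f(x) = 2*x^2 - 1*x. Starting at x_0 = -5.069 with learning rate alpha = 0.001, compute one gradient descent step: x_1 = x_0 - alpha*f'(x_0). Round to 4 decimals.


We compute the gradient at x_0 and apply the update.
f'(x) = 4*x - 1
f'(-5.069) = 4*-5.069 - 1 = -21.276
x_1 = -5.069 - 0.001*-21.276 = -5.0477


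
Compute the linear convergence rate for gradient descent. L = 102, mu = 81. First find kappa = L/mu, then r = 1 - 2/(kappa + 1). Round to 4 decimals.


Step 1: Compute the condition number.
kappa = L/mu = 102/81 = 1.2593
Step 2: Compute the convergence rate.
r = 1 - 2/(kappa + 1) = 1 - 2*mu/(L + mu) = (L - mu)/(L + mu) = 21/183 = 0.1148


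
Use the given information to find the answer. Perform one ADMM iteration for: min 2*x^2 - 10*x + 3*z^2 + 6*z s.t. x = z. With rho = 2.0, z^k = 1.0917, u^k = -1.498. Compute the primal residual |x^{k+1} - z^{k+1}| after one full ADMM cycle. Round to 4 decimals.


ADMM iteration with rho = 2.0, z^k = 1.0917, u^k = -1.498
Step 1: x-update.
Minimize 2*x^2 - 10*x + (2.0/2)*(x - 1.0917 - 1.498)^2
FOC: (2*2 + 2.0)*x = 10 + 2.0*(1.0917 + 1.498)
x^{k+1} = 2.5299
Step 2: z-update.
Minimize 3*z^2 + 6*z + (2.0/2)*(2.5299 - z - 1.498)^2
FOC: (2*3 + 2.0)*z = -6 + 2.0*(2.5299 - 1.498)
z^{k+1} = -0.492
Step 3: u-update.
u^{k+1} = -1.498 + 2.5299 + 0.492 = 1.5239
Step 4: Primal residual = |2.5299 + 0.492| = 3.0219


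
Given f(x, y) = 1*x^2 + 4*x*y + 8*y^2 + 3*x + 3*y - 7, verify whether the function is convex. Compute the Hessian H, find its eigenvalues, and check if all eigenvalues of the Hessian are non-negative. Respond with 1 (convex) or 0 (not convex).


The Hessian of f(x,y) = 1*x^2 + 4*x*y + 8*y^2 + 3*x + 3*y - 7 is:
H = [[2, 4], [4, 16]]
Trace = 2 + 16 = 18
Determinant = 2*16 - (4)^2 = 16
Discriminant = (18)^2 - 4*16 = 260.0
Eigenvalues: lambda_1 = 0.9377, lambda_2 = 17.0623
The function is convex.

1


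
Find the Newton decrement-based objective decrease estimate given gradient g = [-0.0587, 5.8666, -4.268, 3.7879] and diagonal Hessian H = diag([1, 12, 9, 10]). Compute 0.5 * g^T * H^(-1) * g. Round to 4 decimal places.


Step 1: H is diagonal, so H^(-1) * g = [-0.0587, 0.4889, -0.4742, 0.3788].
Step 2: g^T H^(-1) g = sum_i g_i^2 / H_ii
  = (-0.0587)^2/1 + (5.8666)^2/12 + (-4.268)^2/9 + (3.7879)^2/10
  = 0.0034 + 2.8681 + 2.024 + 1.4348 = 6.3303
Step 3: Objective decrease = 0.5 * g^T H^(-1) g = 3.1652


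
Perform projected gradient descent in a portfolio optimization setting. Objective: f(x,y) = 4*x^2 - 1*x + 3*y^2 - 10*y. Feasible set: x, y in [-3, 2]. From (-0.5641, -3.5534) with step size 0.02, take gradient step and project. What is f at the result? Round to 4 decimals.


Step 1: Compute gradient at (-0.5641, -3.5534).
grad_x = 2*4*-0.5641 - 1 = -5.5128
grad_y = 2*3*-3.5534 - 10 = -31.3204
Step 2: Gradient step.
x_raw = -0.5641 - 0.02*-5.5128 = -0.4538
y_raw = -3.5534 - 0.02*-31.3204 = -2.927
Step 3: Project onto [-3, 2].
x_proj = clip(-0.4538) = -0.4538
y_proj = clip(-2.927) = -2.927
Step 4: Evaluate f.
f(-0.4538, -2.927) = 56.2495


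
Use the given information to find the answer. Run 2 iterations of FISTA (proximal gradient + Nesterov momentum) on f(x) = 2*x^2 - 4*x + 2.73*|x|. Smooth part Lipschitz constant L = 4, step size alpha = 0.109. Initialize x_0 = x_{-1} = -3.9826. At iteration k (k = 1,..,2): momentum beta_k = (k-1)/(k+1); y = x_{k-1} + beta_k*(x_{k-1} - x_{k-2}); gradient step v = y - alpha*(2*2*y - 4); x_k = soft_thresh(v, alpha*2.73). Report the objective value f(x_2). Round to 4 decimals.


FISTA on f(x) = 2*x^2 - 4*x + 2.73*|x|
L = 4, alpha = 0.109
Iteration 1: beta = 0.0, y = -3.9826 + 0.0*(-3.9826 + 3.9826) = -3.9826
  grad(y) = -19.9304, v = y - alpha*grad = -1.8102
  prox(v) = soft_thresh(-1.8102, 0.2976) = -1.5126
Iteration 2: beta = 0.3333, y = -1.5126 + 0.3333*(-1.5126 + 3.9826) = -0.6893
  grad(y) = -6.7572, v = y - alpha*grad = 0.0472
  prox(v) = soft_thresh(0.0472, 0.2976) = 0.0
f(x_2) = 2*0.0^2 - 4*0.0 + 2.73*|0.0| = 0.0


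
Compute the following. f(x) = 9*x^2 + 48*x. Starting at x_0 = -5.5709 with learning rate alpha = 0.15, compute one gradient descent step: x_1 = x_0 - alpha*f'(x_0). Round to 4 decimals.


We compute the gradient at x_0 and apply the update.
f'(x) = 18*x + 48
f'(-5.5709) = 18*-5.5709 + 48 = -52.2762
x_1 = -5.5709 - 0.15*-52.2762 = 2.2705


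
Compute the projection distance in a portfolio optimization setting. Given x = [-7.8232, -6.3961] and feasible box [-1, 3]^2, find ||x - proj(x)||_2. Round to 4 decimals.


Project each component onto [-1, 3].
clip(-7.8232) = -1.0, clip(-6.3961) = -1.0
Projection = [-1.0, -1.0]
Squared diffs: [46.5561, 29.1179]
Distance = sqrt(75.674) = 8.6991


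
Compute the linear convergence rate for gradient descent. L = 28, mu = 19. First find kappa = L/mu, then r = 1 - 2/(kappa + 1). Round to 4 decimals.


Step 1: Compute the condition number.
kappa = L/mu = 28/19 = 1.4737
Step 2: Compute the convergence rate.
r = 1 - 2/(kappa + 1) = 1 - 2*mu/(L + mu) = (L - mu)/(L + mu) = 9/47 = 0.1915


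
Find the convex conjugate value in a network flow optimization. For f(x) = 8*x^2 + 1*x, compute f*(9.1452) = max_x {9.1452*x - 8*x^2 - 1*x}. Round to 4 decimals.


f*(y) = sup_x {y*x - a*x^2 - b*x} = sup_x {(y-b)*x - a*x^2}
FOC: (y - b) - 2a*x = 0 => x* = (y - b)/(2a)
x* = (9.1452 - 1)/(2*8) = 0.5091
f*(9.1452) = (y-b)^2/(4a) = (9.1452 - 1)^2/(4*8)
= 66.3443/32 = 2.0733


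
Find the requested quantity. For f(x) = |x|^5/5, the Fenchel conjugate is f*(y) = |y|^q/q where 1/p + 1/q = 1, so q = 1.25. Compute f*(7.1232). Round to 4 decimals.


The conjugate exponent q satisfies 1/p + 1/q = 1.
p = 5, so q = 5/(5 - 1) = 1.25
|y|^q = 7.1232^1.25 = 11.6371
f*(7.1232) = 11.6371 / 1.25 = 9.3097


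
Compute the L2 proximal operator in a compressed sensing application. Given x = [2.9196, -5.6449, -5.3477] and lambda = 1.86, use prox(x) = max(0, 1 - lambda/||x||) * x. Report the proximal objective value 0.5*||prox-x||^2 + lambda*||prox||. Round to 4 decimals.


Step 1: Compute ||x||.
||x|| = 8.3058
Step 2: Compute scaling factor.
scale = max(0, 1 - 1.86/8.3058) = 0.7761
Step 3: prox(x) = [2.2658, -4.3808, -4.1501]
||prox(x)|| = 6.4458
Step 4: Proximal objective.
0.5*||prox-x||^2 = 1.7298
lambda*||prox|| = 11.9892
Total = 13.719


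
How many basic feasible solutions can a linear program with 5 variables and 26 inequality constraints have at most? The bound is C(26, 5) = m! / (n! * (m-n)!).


Each vertex corresponds to some choice of n active constraints out of m, so the number of vertices is at most C(m, n) = m! / (n!(m-n)!).
m = 26, n = 5
Numerator: 26 * 25 * 24 * 23 * 22
Denominator: 5! = 120
C(26, 5) = 65780


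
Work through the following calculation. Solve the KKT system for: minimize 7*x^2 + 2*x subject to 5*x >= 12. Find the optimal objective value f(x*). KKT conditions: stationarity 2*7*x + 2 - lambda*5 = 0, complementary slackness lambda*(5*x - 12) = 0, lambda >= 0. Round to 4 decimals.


Step 1: Try lambda = 0 (constraint inactive).
x_unc = -2/(2*7) = -0.1429
Check: 5*-0.1429 = -0.7145 < 12 -- violated!
Step 2: Constraint must be active: 5*x = 12
x* = 12/5 = 2.4
lambda = (2*7*2.4 + 2)/5 = 7.12
Step 3: Compute optimal value.
f(x*) = 7*2.4^2 + 2*2.4 = 45.12


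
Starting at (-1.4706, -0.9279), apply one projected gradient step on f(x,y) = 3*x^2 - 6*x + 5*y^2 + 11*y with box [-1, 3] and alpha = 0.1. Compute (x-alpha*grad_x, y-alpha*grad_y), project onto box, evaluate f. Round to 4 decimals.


Step 1: Compute gradient at (-1.4706, -0.9279).
grad_x = 2*3*-1.4706 - 6 = -14.8236
grad_y = 2*5*-0.9279 + 11 = 1.721
Step 2: Gradient step.
x_raw = -1.4706 - 0.1*-14.8236 = 0.0118
y_raw = -0.9279 - 0.1*1.721 = -1.1
Step 3: Project onto [-1, 3].
x_proj = clip(0.0118) = 0.0118
y_proj = clip(-1.1) = -1.0
Step 4: Evaluate f.
f(0.0118, -1.0) = -6.0701


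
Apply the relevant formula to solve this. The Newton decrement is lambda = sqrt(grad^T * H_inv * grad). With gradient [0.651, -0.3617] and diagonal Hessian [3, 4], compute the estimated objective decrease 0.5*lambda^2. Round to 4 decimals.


Step 1: H is diagonal, so H^(-1) * g = [0.217, -0.0904].
Step 2: g^T H^(-1) g = sum_i g_i^2 / H_ii
  = (0.651)^2/3 + (-0.3617)^2/4
  = 0.1413 + 0.0327 = 0.174
Step 3: Objective decrease = 0.5 * g^T H^(-1) g = 0.087


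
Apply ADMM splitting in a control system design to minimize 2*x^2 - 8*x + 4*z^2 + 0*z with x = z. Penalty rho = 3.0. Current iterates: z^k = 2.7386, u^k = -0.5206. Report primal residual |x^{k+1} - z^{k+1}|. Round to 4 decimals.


ADMM iteration with rho = 3.0, z^k = 2.7386, u^k = -0.5206
Step 1: x-update.
Minimize 2*x^2 - 8*x + (3.0/2)*(x - 2.7386 - 0.5206)^2
FOC: (2*2 + 3.0)*x = 8 + 3.0*(2.7386 + 0.5206)
x^{k+1} = 2.5397
Step 2: z-update.
Minimize 4*z^2 + 0*z + (3.0/2)*(2.5397 - z - 0.5206)^2
FOC: (2*4 + 3.0)*z = 0 + 3.0*(2.5397 - 0.5206)
z^{k+1} = 0.5507
Step 3: u-update.
u^{k+1} = -0.5206 + 2.5397 - 0.5507 = 1.4684
Step 4: Primal residual = |2.5397 - 0.5507| = 1.989


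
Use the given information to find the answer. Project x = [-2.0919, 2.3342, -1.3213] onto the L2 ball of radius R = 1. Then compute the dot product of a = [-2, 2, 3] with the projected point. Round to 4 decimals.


Step 1: Compute ||x|| (intermediates to 6 decimals).
||x|| = sqrt((-2.0919)^2 + 2.3342^2 + (-1.3213)^2) = 3.401525
Step 2: Project.
Since ||x|| > R, scale = R/||x|| = 1/3.401525 = 0.293986, proj(x) = scale * x
proj(x) = [-0.614989, 0.686222, -0.388444]
Step 3: Dot product.
a^T * proj(x) = -2*(-0.614989) + 2*0.686222 + 3*(-0.388444) = 1.4371


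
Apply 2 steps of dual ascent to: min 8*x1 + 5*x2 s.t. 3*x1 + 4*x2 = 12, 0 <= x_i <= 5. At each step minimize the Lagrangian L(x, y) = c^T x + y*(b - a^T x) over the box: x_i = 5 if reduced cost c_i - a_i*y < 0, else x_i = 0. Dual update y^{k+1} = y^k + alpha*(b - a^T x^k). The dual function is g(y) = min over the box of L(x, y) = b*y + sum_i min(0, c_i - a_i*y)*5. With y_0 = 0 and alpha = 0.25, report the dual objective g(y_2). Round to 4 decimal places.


Dual ascent for LP: min 8*x1 + 5*x2, 3*x1 + 4*x2 = 12, 0 <= x_i <= 5
Step 1: y^k = 0.0, reduced costs: (8.0, 5.0)
  x^k = (0.0, 0.0), subgradient = b - a^T x = 12.0
  y^{k+1} = 0.0 + 0.25*12.0 = 3.0
Step 2: y^k = 3.0, reduced costs: (-1.0, -7.0)
  x^k = (5.0, 5.0), subgradient = b - a^T x = -23.0
  y^{k+1} = 3.0 + 0.25*-23.0 = -2.75
Dual objective at y_2 = -2.75: reduced costs (16.25, 16.0), box minimizer x = (0.0, 0.0)
g(y_2) = b*y + (c1 - a1*y)*x1 + (c2 - a2*y)*x2 = 12*(-2.75) + 16.25*0.0 + 16.0*0.0 = -33.0 + 0.0 + 0.0 = -33.0


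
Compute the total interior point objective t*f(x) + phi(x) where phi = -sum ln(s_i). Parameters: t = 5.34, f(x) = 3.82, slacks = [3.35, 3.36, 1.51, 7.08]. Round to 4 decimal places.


Step 1: Compute log-barrier.
ln values: [1.209, 1.2119, 0.4121, 1.9573]
phi = -(1.209 + 1.2119 + 0.4121 + 1.9573) = -4.7903
Step 2: Compute augmented objective.
t*f(x) = 5.34*3.82 = 20.3988
Total = 20.3988 - 4.7903 = 15.6085


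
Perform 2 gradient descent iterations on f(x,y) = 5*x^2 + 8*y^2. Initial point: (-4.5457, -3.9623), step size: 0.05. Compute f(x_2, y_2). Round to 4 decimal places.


Gradient descent on f(x,y) = 5*x^2 + 8*y^2.
Starting point: (-4.5457, -3.9623), alpha = 0.05
Step 1: grad_x = 2*5*-4.5457 = -45.457, grad_y = 2*8*-3.9623 = -63.3968
  x_1 = -4.5457 - 0.05*-45.457 = -2.2729
  y_1 = -3.9623 - 0.05*-63.3968 = -0.7925
Step 2: grad_x = 2*5*-2.2729 = -22.7285, grad_y = 2*8*-0.7925 = -12.6794
  x_2 = -2.2729 - 0.05*-22.7285 = -1.1364
  y_2 = -0.7925 - 0.05*-12.6794 = -0.1585
f(-1.1364, -0.1585) = 5*(-1.1364)^2 + 8*(-0.1585)^2 = 6.6583


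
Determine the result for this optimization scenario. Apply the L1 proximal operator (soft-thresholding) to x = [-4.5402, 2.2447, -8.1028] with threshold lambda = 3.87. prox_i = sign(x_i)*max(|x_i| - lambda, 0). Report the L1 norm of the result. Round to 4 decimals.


Soft-thresholding with lambda = 3.87:
prox(-4.5402) = sign(-4.5402)*max(|-4.5402| - 3.87, 0) = -0.6702
prox(2.2447) = sign(2.2447)*max(|2.2447| - 3.87, 0) = 0.0
prox(-8.1028) = sign(-8.1028)*max(|-8.1028| - 3.87, 0) = -4.2328
prox(x) = [-0.6702, 0.0, -4.2328]
||prox(x)||_1 = 0.6702 + 0.0 + 4.2328 = 4.903


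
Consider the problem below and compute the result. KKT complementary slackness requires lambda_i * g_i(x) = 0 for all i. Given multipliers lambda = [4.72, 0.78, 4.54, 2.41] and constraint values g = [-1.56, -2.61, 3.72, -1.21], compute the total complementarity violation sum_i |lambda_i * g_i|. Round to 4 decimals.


KKT complementary slackness check:
lambda_1 * g_1 = 4.72 * -1.56 = -7.3632
lambda_2 * g_2 = 0.78 * -2.61 = -2.0358
lambda_3 * g_3 = 4.54 * 3.72 = 16.8888
lambda_4 * g_4 = 2.41 * -1.21 = -2.9161
Total violation = 7.3632 + 2.0358 + 16.8888 + 2.9161 = 29.2039


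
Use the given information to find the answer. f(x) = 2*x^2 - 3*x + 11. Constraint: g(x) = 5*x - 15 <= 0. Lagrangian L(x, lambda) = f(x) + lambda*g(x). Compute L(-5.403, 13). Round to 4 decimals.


Step 1: Evaluate f(x).
f(-5.403) = 2*(-5.403)^2 - 3*(-5.403) + 11 = 85.5938
Step 2: Evaluate g(x).
g(-5.403) = 5*-5.403 - 15 = -42.015
Step 3: Compute Lagrangian.
L = 85.5938 + 13*-42.015 = -460.6012


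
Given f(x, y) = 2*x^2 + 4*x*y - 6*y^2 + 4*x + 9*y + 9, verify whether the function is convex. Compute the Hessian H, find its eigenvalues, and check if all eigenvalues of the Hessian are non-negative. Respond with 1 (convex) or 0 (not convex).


The Hessian of f(x,y) = 2*x^2 + 4*x*y - 6*y^2 + 4*x + 9*y + 9 is:
H = [[4, 4], [4, -12]]
Trace = 4 - 12 = -8
Determinant = 4*-12 - (4)^2 = -64
Discriminant = (-8)^2 - 4*-64 = 320.0
Eigenvalues: lambda_1 = -12.9443, lambda_2 = 4.9443
The function is not convex.

0


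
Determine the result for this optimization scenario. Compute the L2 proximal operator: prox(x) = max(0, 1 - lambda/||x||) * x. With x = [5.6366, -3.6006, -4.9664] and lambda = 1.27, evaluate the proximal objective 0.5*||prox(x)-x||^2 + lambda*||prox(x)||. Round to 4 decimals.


Step 1: Compute ||x||.
||x|| = 8.3307
Step 2: Compute scaling factor.
scale = max(0, 1 - 1.27/8.3307) = 0.8476
Step 3: prox(x) = [4.7773, -3.0517, -4.2093]
||prox(x)|| = 7.0607
Step 4: Proximal objective.
0.5*||prox-x||^2 = 0.8065
lambda*||prox|| = 8.9671
Total = 9.7736


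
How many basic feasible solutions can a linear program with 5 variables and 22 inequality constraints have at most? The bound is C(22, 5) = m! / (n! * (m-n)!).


Each vertex corresponds to some choice of n active constraints out of m, so the number of vertices is at most C(m, n) = m! / (n!(m-n)!).
m = 22, n = 5
Numerator: 22 * 21 * 20 * 19 * 18
Denominator: 5! = 120
C(22, 5) = 26334


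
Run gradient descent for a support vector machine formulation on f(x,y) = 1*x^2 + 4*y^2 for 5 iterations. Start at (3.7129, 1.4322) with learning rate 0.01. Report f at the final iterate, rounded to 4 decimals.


Gradient descent on f(x,y) = 1*x^2 + 4*y^2.
Starting point: (3.7129, 1.4322), alpha = 0.01
Step 1: grad_x = 2*1*3.7129 = 7.4258, grad_y = 2*4*1.4322 = 11.4576
  x_1 = 3.7129 - 0.01*7.4258 = 3.6386
  y_1 = 1.4322 - 0.01*11.4576 = 1.3176
Step 2: grad_x = 2*1*3.6386 = 7.2773, grad_y = 2*4*1.3176 = 10.541
  x_2 = 3.6386 - 0.01*7.2773 = 3.5659
  y_2 = 1.3176 - 0.01*10.541 = 1.2122
Step 3: grad_x = 2*1*3.5659 = 7.1317, grad_y = 2*4*1.2122 = 9.6977
  x_3 = 3.5659 - 0.01*7.1317 = 3.4946
  y_3 = 1.2122 - 0.01*9.6977 = 1.1152
Step 4: grad_x = 2*1*3.4946 = 6.9891, grad_y = 2*4*1.1152 = 8.9219
  x_4 = 3.4946 - 0.01*6.9891 = 3.4247
  y_4 = 1.1152 - 0.01*8.9219 = 1.026
Step 5: grad_x = 2*1*3.4247 = 6.8493, grad_y = 2*4*1.026 = 8.2081
  x_5 = 3.4247 - 0.01*6.8493 = 3.3562
  y_5 = 1.026 - 0.01*8.2081 = 0.9439
f(3.3562, 0.9439) = 1*3.3562^2 + 4*0.9439^2 = 14.8279


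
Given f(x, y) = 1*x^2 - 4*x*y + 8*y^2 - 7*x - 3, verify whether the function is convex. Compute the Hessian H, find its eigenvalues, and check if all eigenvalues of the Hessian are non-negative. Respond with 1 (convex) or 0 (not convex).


The Hessian of f(x,y) = 1*x^2 - 4*x*y + 8*y^2 - 7*x - 3 is:
H = [[2, -4], [-4, 16]]
Trace = 2 + 16 = 18
Determinant = 2*16 - (-4)^2 = 16
Discriminant = (18)^2 - 4*16 = 260.0
Eigenvalues: lambda_1 = 0.9377, lambda_2 = 17.0623
The function is convex.

1


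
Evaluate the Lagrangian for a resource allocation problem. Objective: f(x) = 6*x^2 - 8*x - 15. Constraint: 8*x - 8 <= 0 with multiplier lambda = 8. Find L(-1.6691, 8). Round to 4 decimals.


Step 1: Evaluate f(x).
f(-1.6691) = 6*(-1.6691)^2 - 8*(-1.6691) - 15 = 15.0682
Step 2: Evaluate g(x).
g(-1.6691) = 8*-1.6691 - 8 = -21.3528
Step 3: Compute Lagrangian.
L = 15.0682 + 8*-21.3528 = -155.7542


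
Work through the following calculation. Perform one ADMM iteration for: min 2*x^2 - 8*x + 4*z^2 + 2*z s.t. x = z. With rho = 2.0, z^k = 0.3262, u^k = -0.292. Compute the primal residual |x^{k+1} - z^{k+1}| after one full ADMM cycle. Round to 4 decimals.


ADMM iteration with rho = 2.0, z^k = 0.3262, u^k = -0.292
Step 1: x-update.
Minimize 2*x^2 - 8*x + (2.0/2)*(x - 0.3262 - 0.292)^2
FOC: (2*2 + 2.0)*x = 8 + 2.0*(0.3262 + 0.292)
x^{k+1} = 1.5394
Step 2: z-update.
Minimize 4*z^2 + 2*z + (2.0/2)*(1.5394 - z - 0.292)^2
FOC: (2*4 + 2.0)*z = -2 + 2.0*(1.5394 - 0.292)
z^{k+1} = 0.0495
Step 3: u-update.
u^{k+1} = -0.292 + 1.5394 - 0.0495 = 1.1979
Step 4: Primal residual = |1.5394 - 0.0495| = 1.4899


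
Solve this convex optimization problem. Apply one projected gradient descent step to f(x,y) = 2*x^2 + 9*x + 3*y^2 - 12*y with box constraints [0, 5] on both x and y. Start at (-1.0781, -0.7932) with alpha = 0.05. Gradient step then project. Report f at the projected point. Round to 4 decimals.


Step 1: Compute gradient at (-1.0781, -0.7932).
grad_x = 2*2*-1.0781 + 9 = 4.6876
grad_y = 2*3*-0.7932 - 12 = -16.7592
Step 2: Gradient step.
x_raw = -1.0781 - 0.05*4.6876 = -1.3125
y_raw = -0.7932 - 0.05*-16.7592 = 0.0448
Step 3: Project onto [0, 5].
x_proj = clip(-1.3125) = 0.0
y_proj = clip(0.0448) = 0.0448
Step 4: Evaluate f.
f(0.0, 0.0448) = -0.5311


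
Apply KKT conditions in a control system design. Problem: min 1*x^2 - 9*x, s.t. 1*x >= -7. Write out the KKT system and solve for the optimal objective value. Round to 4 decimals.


Step 1: Try lambda = 0 (constraint inactive).
Stationarity: 2*1*x - 9 = 0
x* = 9/(2*1) = 4.5
Check constraint: 1*4.5 = 4.5 >= -7 -- satisfied.
Step 2: Compute optimal value.
f(x*) = 1*4.5^2 - 9*4.5 = -20.25


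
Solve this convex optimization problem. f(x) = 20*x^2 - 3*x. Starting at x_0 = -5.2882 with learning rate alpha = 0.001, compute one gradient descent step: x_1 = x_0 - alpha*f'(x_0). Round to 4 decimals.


We compute the gradient at x_0 and apply the update.
f'(x) = 40*x - 3
f'(-5.2882) = 40*-5.2882 - 3 = -214.528
x_1 = -5.2882 - 0.001*-214.528 = -5.0737


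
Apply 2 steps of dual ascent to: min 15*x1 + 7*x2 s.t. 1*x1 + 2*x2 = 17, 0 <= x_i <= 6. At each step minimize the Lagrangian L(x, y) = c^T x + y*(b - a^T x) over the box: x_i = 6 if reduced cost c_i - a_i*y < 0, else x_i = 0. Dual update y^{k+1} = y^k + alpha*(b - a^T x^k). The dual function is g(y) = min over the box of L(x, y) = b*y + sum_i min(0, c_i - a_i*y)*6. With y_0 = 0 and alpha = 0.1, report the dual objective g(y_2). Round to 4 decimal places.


Dual ascent for LP: min 15*x1 + 7*x2, 1*x1 + 2*x2 = 17, 0 <= x_i <= 6
Step 1: y^k = 0.0, reduced costs: (15.0, 7.0)
  x^k = (0.0, 0.0), subgradient = b - a^T x = 17.0
  y^{k+1} = 0.0 + 0.1*17.0 = 1.7
Step 2: y^k = 1.7, reduced costs: (13.3, 3.6)
  x^k = (0.0, 0.0), subgradient = b - a^T x = 17.0
  y^{k+1} = 1.7 + 0.1*17.0 = 3.4
Dual objective at y_2 = 3.4: reduced costs (11.6, 0.2), box minimizer x = (0.0, 0.0)
g(y_2) = b*y + (c1 - a1*y)*x1 + (c2 - a2*y)*x2 = 17*3.4 + 11.6*0.0 + 0.2*0.0 = 57.8 + 0.0 + 0.0 = 57.8


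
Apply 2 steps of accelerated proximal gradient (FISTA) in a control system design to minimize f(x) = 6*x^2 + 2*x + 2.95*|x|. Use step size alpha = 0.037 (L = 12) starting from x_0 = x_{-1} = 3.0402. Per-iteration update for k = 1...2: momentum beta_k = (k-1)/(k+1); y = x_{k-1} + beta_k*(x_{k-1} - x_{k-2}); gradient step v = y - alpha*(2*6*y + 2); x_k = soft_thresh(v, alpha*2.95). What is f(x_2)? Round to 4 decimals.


FISTA on f(x) = 6*x^2 + 2*x + 2.95*|x|
L = 12, alpha = 0.037
Iteration 1: beta = 0.0, y = 3.0402 + 0.0*(3.0402 - 3.0402) = 3.0402
  grad(y) = 38.4824, v = y - alpha*grad = 1.6164
  prox(v) = soft_thresh(1.6164, 0.1092) = 1.5072
Iteration 2: beta = 0.3333, y = 1.5072 + 0.3333*(1.5072 - 3.0402) = 0.9962
  grad(y) = 13.9544, v = y - alpha*grad = 0.4799
  prox(v) = soft_thresh(0.4799, 0.1092) = 0.3707
f(x_2) = 6*0.3707^2 + 2*0.3707 + 2.95*|0.3707| = 2.6598


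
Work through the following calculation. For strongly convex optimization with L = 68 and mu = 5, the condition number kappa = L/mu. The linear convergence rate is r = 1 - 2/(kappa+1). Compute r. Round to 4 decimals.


Step 1: Compute the condition number.
kappa = L/mu = 68/5 = 13.6
Step 2: Compute the convergence rate.
r = 1 - 2/(kappa + 1) = 1 - 2*mu/(L + mu) = (L - mu)/(L + mu) = 63/73 = 0.863
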